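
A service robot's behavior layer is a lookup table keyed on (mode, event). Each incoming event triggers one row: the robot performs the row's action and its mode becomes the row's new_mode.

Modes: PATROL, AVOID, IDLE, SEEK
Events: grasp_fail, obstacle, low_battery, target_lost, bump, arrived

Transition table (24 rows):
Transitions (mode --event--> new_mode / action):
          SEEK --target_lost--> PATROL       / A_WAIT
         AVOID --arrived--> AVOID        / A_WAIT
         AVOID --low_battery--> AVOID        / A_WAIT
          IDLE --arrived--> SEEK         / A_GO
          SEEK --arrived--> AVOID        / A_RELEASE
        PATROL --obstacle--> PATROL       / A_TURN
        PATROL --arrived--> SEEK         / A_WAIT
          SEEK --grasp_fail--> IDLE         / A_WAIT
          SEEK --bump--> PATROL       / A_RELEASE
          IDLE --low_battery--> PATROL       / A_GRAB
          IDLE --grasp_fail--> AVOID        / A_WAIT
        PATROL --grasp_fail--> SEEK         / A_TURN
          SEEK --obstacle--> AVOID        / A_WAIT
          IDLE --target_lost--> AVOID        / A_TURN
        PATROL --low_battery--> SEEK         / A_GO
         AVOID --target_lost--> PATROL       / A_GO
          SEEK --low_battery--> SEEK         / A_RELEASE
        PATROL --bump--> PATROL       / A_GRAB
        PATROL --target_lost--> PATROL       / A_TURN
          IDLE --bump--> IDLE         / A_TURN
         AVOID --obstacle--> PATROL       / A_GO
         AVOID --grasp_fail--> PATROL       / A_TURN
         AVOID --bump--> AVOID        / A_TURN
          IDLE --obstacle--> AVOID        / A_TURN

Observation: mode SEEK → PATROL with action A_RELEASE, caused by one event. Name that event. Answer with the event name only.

bump

try grasp_fail: (SEEK, grasp_fail) → (IDLE, A_WAIT)
try obstacle: (SEEK, obstacle) → (AVOID, A_WAIT)
try low_battery: (SEEK, low_battery) → (SEEK, A_RELEASE)
try target_lost: (SEEK, target_lost) → (PATROL, A_WAIT)
try bump: (SEEK, bump) → (PATROL, A_RELEASE)  ← matches
try arrived: (SEEK, arrived) → (AVOID, A_RELEASE)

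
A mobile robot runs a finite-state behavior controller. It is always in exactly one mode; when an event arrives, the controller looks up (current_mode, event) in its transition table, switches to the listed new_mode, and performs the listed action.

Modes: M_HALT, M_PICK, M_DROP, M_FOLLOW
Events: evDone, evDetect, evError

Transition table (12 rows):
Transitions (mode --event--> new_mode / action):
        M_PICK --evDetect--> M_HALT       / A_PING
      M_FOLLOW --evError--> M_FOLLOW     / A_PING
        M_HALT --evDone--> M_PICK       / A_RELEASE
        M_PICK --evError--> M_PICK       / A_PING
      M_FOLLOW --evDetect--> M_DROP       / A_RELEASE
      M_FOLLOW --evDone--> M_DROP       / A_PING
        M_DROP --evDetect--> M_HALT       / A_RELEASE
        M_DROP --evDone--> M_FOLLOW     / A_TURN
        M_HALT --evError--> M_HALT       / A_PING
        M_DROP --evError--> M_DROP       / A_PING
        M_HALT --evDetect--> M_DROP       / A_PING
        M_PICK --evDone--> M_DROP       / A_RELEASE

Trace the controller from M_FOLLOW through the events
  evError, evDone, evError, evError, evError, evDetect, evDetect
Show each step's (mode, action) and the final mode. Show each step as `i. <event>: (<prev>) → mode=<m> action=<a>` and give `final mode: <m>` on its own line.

1. evError: (M_FOLLOW) → mode=M_FOLLOW action=A_PING
2. evDone: (M_FOLLOW) → mode=M_DROP action=A_PING
3. evError: (M_DROP) → mode=M_DROP action=A_PING
4. evError: (M_DROP) → mode=M_DROP action=A_PING
5. evError: (M_DROP) → mode=M_DROP action=A_PING
6. evDetect: (M_DROP) → mode=M_HALT action=A_RELEASE
7. evDetect: (M_HALT) → mode=M_DROP action=A_PING

final mode: M_DROP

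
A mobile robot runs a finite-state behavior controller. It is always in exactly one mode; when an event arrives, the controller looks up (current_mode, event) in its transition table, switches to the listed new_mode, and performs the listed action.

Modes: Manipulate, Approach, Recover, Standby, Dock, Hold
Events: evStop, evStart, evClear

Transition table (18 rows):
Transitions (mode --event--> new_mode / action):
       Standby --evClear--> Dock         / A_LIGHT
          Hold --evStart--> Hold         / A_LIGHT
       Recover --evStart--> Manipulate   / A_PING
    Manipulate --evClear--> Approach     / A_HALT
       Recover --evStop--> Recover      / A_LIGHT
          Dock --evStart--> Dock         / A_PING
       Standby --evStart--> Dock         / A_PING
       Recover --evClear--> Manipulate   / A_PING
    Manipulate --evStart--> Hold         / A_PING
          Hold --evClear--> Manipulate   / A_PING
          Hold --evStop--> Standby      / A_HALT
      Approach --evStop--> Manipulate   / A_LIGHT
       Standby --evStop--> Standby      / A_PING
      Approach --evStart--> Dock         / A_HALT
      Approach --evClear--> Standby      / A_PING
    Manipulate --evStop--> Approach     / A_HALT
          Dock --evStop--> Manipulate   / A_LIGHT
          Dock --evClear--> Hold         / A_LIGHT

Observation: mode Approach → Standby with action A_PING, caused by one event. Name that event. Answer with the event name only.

try evStop: (Approach, evStop) → (Manipulate, A_LIGHT)
try evStart: (Approach, evStart) → (Dock, A_HALT)
try evClear: (Approach, evClear) → (Standby, A_PING)  ← matches

evClear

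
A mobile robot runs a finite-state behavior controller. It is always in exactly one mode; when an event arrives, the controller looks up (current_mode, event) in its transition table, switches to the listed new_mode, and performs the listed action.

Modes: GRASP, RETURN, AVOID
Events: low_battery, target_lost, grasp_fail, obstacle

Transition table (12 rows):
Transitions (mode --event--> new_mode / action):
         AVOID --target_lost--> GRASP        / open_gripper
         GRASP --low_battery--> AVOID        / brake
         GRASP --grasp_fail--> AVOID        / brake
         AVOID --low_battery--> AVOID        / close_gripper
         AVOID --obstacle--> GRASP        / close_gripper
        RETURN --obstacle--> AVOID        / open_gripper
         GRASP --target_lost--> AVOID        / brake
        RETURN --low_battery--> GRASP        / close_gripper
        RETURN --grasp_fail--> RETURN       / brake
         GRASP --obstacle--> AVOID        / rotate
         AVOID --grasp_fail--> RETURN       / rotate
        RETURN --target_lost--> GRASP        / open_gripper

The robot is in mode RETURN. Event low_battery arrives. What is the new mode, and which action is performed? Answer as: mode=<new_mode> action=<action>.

current mode = RETURN; filter table to that mode:
  (RETURN, obstacle) → (AVOID, open_gripper)
  (RETURN, low_battery) → (GRASP, close_gripper)  ← event matches
  (RETURN, grasp_fail) → (RETURN, brake)
  (RETURN, target_lost) → (GRASP, open_gripper)
event = low_battery selects (GRASP, close_gripper)

mode=GRASP action=close_gripper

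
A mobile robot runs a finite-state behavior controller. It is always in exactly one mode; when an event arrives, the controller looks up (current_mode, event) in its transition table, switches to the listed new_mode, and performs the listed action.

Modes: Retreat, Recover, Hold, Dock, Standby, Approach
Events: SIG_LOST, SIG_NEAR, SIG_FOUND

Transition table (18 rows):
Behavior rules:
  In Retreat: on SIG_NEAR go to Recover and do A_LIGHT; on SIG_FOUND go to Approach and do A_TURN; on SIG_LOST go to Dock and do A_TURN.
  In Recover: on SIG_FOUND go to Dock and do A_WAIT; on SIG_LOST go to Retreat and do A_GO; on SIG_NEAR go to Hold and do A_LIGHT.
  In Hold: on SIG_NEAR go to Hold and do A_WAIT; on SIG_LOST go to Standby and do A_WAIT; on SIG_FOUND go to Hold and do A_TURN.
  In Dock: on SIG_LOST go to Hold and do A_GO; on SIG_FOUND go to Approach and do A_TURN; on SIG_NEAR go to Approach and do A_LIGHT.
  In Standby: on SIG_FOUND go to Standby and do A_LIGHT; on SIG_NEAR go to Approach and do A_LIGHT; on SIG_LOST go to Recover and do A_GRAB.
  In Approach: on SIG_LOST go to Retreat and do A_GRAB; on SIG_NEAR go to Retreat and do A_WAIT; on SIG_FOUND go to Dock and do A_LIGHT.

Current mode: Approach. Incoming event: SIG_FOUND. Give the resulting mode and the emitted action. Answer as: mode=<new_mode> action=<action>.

mode=Dock action=A_LIGHT

current mode = Approach; filter table to that mode:
  (Approach, SIG_LOST) → (Retreat, A_GRAB)
  (Approach, SIG_NEAR) → (Retreat, A_WAIT)
  (Approach, SIG_FOUND) → (Dock, A_LIGHT)  ← event matches
event = SIG_FOUND selects (Dock, A_LIGHT)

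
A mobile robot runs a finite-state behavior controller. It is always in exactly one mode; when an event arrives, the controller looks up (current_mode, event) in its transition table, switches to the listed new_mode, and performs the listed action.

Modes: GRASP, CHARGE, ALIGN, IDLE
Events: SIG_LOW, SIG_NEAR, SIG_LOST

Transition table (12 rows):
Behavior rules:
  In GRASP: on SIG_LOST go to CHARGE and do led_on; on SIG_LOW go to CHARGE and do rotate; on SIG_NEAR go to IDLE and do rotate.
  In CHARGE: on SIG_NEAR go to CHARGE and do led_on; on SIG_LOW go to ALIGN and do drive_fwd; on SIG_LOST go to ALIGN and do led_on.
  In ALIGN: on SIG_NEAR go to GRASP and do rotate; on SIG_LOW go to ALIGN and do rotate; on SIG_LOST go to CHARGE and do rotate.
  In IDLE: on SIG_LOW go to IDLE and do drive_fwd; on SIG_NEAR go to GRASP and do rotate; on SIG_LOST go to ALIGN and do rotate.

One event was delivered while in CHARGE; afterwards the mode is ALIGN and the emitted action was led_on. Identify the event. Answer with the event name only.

SIG_LOST

try SIG_LOW: (CHARGE, SIG_LOW) → (ALIGN, drive_fwd)
try SIG_NEAR: (CHARGE, SIG_NEAR) → (CHARGE, led_on)
try SIG_LOST: (CHARGE, SIG_LOST) → (ALIGN, led_on)  ← matches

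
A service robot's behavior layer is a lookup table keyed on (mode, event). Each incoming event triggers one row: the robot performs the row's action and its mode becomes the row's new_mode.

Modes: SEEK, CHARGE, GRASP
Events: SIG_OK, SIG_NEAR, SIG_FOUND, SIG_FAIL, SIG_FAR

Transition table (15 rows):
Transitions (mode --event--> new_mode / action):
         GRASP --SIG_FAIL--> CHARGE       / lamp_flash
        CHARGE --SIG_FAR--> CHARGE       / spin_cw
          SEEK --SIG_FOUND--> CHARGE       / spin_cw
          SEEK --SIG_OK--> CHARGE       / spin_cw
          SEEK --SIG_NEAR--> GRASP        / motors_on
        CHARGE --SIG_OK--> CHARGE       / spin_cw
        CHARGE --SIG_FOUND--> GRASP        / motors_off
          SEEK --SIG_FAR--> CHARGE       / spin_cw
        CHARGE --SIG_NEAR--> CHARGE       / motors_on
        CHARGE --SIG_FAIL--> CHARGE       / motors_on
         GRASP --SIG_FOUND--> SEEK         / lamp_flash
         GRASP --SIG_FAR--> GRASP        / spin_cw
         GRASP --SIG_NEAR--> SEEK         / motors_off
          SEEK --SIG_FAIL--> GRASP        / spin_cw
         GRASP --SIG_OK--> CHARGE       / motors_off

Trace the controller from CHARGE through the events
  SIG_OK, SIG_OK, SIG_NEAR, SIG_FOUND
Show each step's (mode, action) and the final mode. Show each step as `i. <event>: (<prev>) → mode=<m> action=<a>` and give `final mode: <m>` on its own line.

final mode: GRASP

1. SIG_OK: (CHARGE) → mode=CHARGE action=spin_cw
2. SIG_OK: (CHARGE) → mode=CHARGE action=spin_cw
3. SIG_NEAR: (CHARGE) → mode=CHARGE action=motors_on
4. SIG_FOUND: (CHARGE) → mode=GRASP action=motors_off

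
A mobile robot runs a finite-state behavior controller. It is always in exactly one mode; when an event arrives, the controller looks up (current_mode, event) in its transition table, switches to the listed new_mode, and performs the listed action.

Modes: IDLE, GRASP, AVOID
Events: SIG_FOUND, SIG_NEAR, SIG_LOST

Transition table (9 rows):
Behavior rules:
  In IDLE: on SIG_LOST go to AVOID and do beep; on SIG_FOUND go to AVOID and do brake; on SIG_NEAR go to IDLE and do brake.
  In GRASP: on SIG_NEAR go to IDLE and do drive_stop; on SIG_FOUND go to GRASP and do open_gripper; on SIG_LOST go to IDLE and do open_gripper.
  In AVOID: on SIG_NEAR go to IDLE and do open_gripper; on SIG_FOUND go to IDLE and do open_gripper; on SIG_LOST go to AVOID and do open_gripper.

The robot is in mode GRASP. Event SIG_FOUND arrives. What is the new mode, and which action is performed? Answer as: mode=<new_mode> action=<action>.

current mode = GRASP; filter table to that mode:
  (GRASP, SIG_NEAR) → (IDLE, drive_stop)
  (GRASP, SIG_FOUND) → (GRASP, open_gripper)  ← event matches
  (GRASP, SIG_LOST) → (IDLE, open_gripper)
event = SIG_FOUND selects (GRASP, open_gripper)

mode=GRASP action=open_gripper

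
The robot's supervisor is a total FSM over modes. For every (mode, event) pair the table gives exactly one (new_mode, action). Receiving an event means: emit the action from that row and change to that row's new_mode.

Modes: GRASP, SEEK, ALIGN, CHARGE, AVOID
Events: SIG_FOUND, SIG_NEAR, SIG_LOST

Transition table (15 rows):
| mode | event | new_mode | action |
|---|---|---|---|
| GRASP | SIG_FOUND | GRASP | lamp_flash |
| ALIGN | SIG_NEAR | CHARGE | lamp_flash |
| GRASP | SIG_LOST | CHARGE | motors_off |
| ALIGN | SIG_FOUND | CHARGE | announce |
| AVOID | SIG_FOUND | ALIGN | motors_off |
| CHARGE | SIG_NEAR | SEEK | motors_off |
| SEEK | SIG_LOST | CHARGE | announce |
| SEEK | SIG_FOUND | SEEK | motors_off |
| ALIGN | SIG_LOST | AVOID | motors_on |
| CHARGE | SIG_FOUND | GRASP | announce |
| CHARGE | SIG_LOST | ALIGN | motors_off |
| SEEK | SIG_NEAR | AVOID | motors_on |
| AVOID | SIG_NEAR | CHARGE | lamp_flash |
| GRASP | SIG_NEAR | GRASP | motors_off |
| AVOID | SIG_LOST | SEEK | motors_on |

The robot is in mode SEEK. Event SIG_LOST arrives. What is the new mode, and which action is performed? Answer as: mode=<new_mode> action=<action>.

mode=CHARGE action=announce

current mode = SEEK; filter table to that mode:
  (SEEK, SIG_LOST) → (CHARGE, announce)  ← event matches
  (SEEK, SIG_FOUND) → (SEEK, motors_off)
  (SEEK, SIG_NEAR) → (AVOID, motors_on)
event = SIG_LOST selects (CHARGE, announce)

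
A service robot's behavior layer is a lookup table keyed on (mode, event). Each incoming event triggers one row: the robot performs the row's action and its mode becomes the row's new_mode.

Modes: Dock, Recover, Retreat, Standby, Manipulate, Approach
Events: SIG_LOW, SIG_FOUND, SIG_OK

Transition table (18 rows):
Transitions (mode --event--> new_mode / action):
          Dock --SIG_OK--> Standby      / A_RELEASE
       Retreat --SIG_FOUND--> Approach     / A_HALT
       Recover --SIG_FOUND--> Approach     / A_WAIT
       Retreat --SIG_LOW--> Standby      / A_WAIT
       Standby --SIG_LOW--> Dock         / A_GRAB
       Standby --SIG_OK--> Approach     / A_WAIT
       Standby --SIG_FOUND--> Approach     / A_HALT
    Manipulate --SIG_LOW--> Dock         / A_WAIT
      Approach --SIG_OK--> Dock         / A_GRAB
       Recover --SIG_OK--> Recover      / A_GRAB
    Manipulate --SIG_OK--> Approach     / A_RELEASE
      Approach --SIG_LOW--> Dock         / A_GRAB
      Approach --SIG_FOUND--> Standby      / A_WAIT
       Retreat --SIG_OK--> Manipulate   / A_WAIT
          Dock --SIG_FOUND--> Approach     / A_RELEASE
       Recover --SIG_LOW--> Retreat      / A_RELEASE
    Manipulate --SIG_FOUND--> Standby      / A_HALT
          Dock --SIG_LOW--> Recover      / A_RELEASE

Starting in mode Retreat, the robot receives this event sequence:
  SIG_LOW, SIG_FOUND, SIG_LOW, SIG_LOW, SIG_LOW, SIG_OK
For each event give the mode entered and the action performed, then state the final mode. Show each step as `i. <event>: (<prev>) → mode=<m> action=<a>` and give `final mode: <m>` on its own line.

final mode: Manipulate

1. SIG_LOW: (Retreat) → mode=Standby action=A_WAIT
2. SIG_FOUND: (Standby) → mode=Approach action=A_HALT
3. SIG_LOW: (Approach) → mode=Dock action=A_GRAB
4. SIG_LOW: (Dock) → mode=Recover action=A_RELEASE
5. SIG_LOW: (Recover) → mode=Retreat action=A_RELEASE
6. SIG_OK: (Retreat) → mode=Manipulate action=A_WAIT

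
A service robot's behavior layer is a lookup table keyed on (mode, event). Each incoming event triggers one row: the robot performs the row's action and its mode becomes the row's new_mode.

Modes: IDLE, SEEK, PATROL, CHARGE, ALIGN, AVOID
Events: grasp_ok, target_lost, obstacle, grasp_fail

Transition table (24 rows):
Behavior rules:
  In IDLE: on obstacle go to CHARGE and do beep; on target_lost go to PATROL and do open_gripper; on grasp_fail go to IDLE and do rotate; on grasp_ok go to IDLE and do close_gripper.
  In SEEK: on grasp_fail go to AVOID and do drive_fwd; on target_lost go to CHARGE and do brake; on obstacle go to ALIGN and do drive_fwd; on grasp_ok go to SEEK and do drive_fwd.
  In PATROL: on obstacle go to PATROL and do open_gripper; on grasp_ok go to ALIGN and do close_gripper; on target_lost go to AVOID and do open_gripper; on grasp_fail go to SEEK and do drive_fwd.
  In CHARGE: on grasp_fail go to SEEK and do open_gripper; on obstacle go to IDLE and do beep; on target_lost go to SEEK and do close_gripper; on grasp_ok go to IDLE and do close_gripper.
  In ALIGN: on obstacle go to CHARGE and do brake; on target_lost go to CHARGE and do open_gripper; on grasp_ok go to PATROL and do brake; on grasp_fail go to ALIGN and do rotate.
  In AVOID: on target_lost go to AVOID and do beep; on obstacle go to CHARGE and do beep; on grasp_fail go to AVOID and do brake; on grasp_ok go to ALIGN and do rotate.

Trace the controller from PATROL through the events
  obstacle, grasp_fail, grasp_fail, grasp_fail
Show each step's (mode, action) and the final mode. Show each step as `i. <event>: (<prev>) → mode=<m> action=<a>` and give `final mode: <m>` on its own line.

final mode: AVOID

1. obstacle: (PATROL) → mode=PATROL action=open_gripper
2. grasp_fail: (PATROL) → mode=SEEK action=drive_fwd
3. grasp_fail: (SEEK) → mode=AVOID action=drive_fwd
4. grasp_fail: (AVOID) → mode=AVOID action=brake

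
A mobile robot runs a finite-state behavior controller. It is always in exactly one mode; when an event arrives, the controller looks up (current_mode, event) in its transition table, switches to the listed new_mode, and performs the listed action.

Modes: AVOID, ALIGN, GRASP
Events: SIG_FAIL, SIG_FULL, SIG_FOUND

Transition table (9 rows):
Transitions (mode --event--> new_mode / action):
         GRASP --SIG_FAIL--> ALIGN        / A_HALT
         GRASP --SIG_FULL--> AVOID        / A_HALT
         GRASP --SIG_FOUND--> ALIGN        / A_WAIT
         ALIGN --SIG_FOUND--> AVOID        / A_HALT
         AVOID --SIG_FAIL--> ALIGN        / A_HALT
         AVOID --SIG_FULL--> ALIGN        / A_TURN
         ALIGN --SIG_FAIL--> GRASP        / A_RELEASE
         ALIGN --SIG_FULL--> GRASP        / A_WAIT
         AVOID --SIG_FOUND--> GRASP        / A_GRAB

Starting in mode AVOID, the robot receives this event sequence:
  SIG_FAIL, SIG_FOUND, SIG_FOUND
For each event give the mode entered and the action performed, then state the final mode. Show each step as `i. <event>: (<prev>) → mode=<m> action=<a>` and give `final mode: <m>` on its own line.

final mode: GRASP

1. SIG_FAIL: (AVOID) → mode=ALIGN action=A_HALT
2. SIG_FOUND: (ALIGN) → mode=AVOID action=A_HALT
3. SIG_FOUND: (AVOID) → mode=GRASP action=A_GRAB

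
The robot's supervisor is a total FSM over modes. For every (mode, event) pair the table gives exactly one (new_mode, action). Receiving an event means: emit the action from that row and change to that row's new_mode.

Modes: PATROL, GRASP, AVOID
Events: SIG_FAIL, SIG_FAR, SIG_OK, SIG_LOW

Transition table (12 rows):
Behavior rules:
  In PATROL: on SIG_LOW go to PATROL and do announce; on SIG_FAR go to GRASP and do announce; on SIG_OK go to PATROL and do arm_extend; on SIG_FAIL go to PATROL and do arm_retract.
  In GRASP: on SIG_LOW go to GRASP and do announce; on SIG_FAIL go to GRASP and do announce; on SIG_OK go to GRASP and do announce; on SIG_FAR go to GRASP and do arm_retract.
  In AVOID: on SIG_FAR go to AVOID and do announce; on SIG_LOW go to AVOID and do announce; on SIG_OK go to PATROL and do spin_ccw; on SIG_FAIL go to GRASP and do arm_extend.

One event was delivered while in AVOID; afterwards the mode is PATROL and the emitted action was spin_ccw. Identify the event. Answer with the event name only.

try SIG_FAIL: (AVOID, SIG_FAIL) → (GRASP, arm_extend)
try SIG_FAR: (AVOID, SIG_FAR) → (AVOID, announce)
try SIG_OK: (AVOID, SIG_OK) → (PATROL, spin_ccw)  ← matches
try SIG_LOW: (AVOID, SIG_LOW) → (AVOID, announce)

SIG_OK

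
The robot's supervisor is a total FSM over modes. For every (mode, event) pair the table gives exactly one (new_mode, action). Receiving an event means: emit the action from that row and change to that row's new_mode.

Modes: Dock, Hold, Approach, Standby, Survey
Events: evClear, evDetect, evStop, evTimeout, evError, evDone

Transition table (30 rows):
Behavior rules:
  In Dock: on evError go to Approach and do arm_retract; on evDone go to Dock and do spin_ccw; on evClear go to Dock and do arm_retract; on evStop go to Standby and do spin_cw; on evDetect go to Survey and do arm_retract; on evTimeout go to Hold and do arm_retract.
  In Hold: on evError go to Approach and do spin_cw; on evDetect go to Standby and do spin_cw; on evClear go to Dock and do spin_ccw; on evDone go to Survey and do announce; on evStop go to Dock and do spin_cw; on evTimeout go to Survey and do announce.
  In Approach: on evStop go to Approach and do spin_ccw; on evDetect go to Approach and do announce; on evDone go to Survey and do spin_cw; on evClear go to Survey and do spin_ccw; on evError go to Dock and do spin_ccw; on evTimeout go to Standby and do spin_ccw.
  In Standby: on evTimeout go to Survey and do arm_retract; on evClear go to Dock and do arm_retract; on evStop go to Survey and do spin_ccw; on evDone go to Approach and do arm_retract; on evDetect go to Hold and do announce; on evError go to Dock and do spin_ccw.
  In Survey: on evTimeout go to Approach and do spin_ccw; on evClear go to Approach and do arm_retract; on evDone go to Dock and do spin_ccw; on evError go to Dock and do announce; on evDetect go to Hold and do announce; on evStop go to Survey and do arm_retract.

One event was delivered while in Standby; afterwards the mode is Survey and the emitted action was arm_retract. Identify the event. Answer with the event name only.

evTimeout

try evClear: (Standby, evClear) → (Dock, arm_retract)
try evDetect: (Standby, evDetect) → (Hold, announce)
try evStop: (Standby, evStop) → (Survey, spin_ccw)
try evTimeout: (Standby, evTimeout) → (Survey, arm_retract)  ← matches
try evError: (Standby, evError) → (Dock, spin_ccw)
try evDone: (Standby, evDone) → (Approach, arm_retract)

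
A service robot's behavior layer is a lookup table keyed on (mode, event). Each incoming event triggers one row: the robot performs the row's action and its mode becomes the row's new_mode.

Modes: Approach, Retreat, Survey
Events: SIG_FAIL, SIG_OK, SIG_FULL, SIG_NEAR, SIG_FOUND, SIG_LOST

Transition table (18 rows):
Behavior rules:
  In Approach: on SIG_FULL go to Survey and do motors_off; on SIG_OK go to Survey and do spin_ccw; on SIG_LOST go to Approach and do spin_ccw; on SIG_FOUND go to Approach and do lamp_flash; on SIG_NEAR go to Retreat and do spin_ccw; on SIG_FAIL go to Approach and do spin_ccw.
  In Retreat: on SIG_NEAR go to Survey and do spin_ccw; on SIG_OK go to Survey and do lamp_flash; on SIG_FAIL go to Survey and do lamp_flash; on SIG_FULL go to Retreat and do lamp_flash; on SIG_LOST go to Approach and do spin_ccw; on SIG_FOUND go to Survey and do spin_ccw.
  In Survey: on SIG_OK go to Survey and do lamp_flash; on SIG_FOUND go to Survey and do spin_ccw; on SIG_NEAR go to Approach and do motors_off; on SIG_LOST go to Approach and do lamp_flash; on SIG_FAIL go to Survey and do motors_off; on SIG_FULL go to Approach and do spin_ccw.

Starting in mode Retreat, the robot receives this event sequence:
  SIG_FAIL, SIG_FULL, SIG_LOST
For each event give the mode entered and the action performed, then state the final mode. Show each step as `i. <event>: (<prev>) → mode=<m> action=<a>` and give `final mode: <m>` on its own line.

final mode: Approach

1. SIG_FAIL: (Retreat) → mode=Survey action=lamp_flash
2. SIG_FULL: (Survey) → mode=Approach action=spin_ccw
3. SIG_LOST: (Approach) → mode=Approach action=spin_ccw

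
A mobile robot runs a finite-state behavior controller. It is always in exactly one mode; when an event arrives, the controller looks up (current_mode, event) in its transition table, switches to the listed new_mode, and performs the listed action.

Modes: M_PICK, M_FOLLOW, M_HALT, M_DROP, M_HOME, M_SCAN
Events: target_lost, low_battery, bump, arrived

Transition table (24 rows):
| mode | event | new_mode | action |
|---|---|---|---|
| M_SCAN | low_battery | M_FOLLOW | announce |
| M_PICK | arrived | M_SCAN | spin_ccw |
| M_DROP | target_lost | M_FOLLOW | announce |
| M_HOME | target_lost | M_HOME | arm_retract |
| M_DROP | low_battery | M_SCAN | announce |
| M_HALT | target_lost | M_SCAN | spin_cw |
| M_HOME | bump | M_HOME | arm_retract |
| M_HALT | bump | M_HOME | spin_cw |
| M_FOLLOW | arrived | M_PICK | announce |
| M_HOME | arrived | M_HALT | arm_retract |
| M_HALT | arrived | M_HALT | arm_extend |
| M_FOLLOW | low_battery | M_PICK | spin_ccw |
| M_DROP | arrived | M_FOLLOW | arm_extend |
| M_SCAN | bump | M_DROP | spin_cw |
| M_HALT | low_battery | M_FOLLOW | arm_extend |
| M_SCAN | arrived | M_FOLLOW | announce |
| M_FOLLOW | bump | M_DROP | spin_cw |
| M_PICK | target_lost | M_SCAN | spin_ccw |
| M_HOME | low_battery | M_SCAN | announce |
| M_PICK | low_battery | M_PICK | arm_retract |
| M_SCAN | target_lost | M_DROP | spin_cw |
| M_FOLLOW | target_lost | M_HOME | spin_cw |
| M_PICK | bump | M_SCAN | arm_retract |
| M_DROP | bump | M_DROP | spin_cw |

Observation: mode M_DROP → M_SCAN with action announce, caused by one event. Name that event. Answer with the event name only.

try target_lost: (M_DROP, target_lost) → (M_FOLLOW, announce)
try low_battery: (M_DROP, low_battery) → (M_SCAN, announce)  ← matches
try bump: (M_DROP, bump) → (M_DROP, spin_cw)
try arrived: (M_DROP, arrived) → (M_FOLLOW, arm_extend)

low_battery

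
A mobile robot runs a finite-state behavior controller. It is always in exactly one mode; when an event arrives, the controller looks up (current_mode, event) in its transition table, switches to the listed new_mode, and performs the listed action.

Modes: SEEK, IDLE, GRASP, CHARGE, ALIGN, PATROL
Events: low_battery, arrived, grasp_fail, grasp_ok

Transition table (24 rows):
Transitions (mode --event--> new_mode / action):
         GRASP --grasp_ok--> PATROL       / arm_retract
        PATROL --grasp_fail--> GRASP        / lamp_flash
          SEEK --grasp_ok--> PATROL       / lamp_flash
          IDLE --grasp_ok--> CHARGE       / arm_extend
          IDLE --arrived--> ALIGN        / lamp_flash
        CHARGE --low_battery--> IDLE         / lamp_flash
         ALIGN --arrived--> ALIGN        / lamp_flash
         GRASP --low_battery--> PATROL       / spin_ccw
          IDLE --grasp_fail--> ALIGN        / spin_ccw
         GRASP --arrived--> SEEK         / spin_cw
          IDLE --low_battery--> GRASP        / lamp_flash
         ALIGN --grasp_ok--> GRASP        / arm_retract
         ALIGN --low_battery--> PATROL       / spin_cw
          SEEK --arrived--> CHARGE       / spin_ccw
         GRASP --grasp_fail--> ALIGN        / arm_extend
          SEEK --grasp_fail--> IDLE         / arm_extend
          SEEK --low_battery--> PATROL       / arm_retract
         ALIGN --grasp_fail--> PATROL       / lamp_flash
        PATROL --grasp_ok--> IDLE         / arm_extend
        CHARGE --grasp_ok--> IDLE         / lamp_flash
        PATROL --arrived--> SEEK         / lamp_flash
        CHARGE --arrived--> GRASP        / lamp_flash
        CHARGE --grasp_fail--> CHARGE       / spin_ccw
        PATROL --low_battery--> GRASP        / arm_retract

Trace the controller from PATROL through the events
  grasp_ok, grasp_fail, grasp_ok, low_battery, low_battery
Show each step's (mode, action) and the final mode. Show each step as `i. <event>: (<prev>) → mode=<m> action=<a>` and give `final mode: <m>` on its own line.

1. grasp_ok: (PATROL) → mode=IDLE action=arm_extend
2. grasp_fail: (IDLE) → mode=ALIGN action=spin_ccw
3. grasp_ok: (ALIGN) → mode=GRASP action=arm_retract
4. low_battery: (GRASP) → mode=PATROL action=spin_ccw
5. low_battery: (PATROL) → mode=GRASP action=arm_retract

final mode: GRASP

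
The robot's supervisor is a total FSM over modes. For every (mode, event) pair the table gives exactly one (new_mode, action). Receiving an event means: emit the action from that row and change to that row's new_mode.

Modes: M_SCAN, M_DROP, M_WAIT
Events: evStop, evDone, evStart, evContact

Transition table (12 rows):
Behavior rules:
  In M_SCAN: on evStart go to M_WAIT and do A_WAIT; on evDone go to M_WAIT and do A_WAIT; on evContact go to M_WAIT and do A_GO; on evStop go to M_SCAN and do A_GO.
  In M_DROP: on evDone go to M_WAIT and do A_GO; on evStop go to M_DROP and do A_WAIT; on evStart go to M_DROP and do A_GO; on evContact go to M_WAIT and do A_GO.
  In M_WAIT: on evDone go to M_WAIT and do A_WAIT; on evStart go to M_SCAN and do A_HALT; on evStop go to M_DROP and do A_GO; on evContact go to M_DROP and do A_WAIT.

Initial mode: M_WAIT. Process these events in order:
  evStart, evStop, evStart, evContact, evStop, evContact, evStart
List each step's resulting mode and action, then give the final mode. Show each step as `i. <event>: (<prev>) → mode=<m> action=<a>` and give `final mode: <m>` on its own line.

final mode: M_SCAN

1. evStart: (M_WAIT) → mode=M_SCAN action=A_HALT
2. evStop: (M_SCAN) → mode=M_SCAN action=A_GO
3. evStart: (M_SCAN) → mode=M_WAIT action=A_WAIT
4. evContact: (M_WAIT) → mode=M_DROP action=A_WAIT
5. evStop: (M_DROP) → mode=M_DROP action=A_WAIT
6. evContact: (M_DROP) → mode=M_WAIT action=A_GO
7. evStart: (M_WAIT) → mode=M_SCAN action=A_HALT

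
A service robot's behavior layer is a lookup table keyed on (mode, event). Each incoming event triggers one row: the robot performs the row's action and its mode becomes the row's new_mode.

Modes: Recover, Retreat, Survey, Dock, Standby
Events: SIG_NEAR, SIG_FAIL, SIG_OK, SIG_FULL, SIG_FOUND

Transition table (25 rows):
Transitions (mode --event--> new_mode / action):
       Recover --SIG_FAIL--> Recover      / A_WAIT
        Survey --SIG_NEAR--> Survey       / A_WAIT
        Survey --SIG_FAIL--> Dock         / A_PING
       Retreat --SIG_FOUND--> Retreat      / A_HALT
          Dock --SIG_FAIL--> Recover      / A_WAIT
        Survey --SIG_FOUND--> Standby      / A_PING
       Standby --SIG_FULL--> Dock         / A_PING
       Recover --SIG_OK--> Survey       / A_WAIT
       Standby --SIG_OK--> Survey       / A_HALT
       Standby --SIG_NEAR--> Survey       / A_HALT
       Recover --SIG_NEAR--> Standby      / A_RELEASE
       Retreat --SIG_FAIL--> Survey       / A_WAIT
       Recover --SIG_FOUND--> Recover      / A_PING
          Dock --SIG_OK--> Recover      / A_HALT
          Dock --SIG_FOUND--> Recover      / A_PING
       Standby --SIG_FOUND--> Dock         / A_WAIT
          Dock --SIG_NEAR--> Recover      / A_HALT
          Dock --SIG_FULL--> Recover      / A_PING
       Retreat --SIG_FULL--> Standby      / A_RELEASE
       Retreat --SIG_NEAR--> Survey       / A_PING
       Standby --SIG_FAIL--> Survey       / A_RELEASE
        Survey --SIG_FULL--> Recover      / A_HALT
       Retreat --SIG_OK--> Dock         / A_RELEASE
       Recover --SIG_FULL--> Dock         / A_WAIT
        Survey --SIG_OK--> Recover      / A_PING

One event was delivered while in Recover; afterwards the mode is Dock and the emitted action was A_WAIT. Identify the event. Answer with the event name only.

SIG_FULL

try SIG_NEAR: (Recover, SIG_NEAR) → (Standby, A_RELEASE)
try SIG_FAIL: (Recover, SIG_FAIL) → (Recover, A_WAIT)
try SIG_OK: (Recover, SIG_OK) → (Survey, A_WAIT)
try SIG_FULL: (Recover, SIG_FULL) → (Dock, A_WAIT)  ← matches
try SIG_FOUND: (Recover, SIG_FOUND) → (Recover, A_PING)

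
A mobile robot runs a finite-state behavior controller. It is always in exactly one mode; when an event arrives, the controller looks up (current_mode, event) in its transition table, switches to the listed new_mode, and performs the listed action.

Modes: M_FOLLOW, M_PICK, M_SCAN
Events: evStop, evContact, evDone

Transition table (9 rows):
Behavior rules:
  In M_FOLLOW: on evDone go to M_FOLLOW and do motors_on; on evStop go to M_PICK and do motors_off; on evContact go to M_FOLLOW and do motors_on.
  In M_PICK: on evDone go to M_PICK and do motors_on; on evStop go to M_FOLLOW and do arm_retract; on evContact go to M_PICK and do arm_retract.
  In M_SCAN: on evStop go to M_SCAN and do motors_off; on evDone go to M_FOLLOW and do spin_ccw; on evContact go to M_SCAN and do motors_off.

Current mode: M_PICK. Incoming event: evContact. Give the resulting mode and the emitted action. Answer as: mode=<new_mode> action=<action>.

current mode = M_PICK; filter table to that mode:
  (M_PICK, evDone) → (M_PICK, motors_on)
  (M_PICK, evStop) → (M_FOLLOW, arm_retract)
  (M_PICK, evContact) → (M_PICK, arm_retract)  ← event matches
event = evContact selects (M_PICK, arm_retract)

mode=M_PICK action=arm_retract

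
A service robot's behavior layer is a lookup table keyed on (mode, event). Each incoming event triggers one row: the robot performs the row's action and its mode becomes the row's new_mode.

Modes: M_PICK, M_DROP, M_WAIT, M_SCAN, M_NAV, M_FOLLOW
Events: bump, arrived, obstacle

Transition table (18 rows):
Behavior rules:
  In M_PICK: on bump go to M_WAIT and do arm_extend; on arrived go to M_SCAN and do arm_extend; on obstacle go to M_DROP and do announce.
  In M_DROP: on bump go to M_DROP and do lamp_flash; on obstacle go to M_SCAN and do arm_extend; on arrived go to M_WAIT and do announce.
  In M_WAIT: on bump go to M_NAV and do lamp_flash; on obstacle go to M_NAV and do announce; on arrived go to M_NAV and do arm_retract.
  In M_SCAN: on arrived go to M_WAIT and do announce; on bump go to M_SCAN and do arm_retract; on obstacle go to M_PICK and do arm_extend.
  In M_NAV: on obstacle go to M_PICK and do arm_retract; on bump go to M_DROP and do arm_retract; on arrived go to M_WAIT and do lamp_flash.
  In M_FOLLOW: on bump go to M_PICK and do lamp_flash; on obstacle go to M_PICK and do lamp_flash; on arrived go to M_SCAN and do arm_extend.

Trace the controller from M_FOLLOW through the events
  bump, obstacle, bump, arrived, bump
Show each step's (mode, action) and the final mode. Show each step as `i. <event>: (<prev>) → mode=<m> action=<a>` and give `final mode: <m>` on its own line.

1. bump: (M_FOLLOW) → mode=M_PICK action=lamp_flash
2. obstacle: (M_PICK) → mode=M_DROP action=announce
3. bump: (M_DROP) → mode=M_DROP action=lamp_flash
4. arrived: (M_DROP) → mode=M_WAIT action=announce
5. bump: (M_WAIT) → mode=M_NAV action=lamp_flash

final mode: M_NAV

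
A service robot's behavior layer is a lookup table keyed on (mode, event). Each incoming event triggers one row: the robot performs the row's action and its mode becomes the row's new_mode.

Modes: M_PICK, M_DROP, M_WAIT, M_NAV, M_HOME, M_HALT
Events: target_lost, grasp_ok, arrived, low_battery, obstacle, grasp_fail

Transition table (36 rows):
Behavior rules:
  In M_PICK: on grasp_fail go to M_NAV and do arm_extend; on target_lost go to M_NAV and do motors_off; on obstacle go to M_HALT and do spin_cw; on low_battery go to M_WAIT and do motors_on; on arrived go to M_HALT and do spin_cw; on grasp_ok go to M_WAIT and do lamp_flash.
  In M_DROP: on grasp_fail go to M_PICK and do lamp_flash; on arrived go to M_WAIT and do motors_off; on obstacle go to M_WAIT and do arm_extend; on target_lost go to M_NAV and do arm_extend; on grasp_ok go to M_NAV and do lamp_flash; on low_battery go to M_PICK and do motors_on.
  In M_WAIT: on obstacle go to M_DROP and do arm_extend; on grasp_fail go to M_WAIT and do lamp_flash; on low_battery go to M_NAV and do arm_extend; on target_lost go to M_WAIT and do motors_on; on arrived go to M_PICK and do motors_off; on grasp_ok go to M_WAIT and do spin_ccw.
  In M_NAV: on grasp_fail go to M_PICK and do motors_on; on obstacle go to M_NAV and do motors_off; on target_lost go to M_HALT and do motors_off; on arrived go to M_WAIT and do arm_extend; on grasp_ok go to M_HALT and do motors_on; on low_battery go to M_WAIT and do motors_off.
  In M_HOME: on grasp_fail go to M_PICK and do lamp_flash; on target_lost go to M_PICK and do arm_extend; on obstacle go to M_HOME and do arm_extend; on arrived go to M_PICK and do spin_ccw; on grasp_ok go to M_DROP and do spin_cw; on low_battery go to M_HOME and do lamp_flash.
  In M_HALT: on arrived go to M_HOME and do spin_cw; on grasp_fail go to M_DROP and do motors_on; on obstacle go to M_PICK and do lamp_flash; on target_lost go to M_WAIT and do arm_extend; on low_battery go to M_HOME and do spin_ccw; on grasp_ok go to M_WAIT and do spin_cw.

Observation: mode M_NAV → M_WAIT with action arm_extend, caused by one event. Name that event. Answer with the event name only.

try target_lost: (M_NAV, target_lost) → (M_HALT, motors_off)
try grasp_ok: (M_NAV, grasp_ok) → (M_HALT, motors_on)
try arrived: (M_NAV, arrived) → (M_WAIT, arm_extend)  ← matches
try low_battery: (M_NAV, low_battery) → (M_WAIT, motors_off)
try obstacle: (M_NAV, obstacle) → (M_NAV, motors_off)
try grasp_fail: (M_NAV, grasp_fail) → (M_PICK, motors_on)

arrived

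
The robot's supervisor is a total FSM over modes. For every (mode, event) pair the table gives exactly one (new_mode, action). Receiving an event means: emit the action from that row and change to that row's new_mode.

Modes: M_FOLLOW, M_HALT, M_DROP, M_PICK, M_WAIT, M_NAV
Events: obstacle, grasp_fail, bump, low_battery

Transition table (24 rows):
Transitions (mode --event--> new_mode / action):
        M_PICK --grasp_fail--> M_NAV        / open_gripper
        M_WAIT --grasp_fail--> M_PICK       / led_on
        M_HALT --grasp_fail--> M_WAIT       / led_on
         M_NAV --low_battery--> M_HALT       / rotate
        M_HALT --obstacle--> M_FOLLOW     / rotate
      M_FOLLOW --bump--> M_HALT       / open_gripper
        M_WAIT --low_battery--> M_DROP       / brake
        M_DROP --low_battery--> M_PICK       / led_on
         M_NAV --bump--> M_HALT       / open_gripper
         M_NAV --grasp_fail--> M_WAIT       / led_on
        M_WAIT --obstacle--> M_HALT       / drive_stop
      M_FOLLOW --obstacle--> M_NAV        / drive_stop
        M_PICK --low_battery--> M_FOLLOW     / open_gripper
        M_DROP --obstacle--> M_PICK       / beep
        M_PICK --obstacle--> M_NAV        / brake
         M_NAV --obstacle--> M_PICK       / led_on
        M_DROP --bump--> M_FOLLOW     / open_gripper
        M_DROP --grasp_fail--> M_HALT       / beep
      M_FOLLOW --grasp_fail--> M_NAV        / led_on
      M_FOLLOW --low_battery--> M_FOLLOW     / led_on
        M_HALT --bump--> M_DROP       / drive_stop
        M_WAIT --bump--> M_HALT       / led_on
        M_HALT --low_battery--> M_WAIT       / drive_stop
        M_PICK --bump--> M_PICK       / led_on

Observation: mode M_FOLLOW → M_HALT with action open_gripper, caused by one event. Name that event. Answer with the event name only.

try obstacle: (M_FOLLOW, obstacle) → (M_NAV, drive_stop)
try grasp_fail: (M_FOLLOW, grasp_fail) → (M_NAV, led_on)
try bump: (M_FOLLOW, bump) → (M_HALT, open_gripper)  ← matches
try low_battery: (M_FOLLOW, low_battery) → (M_FOLLOW, led_on)

bump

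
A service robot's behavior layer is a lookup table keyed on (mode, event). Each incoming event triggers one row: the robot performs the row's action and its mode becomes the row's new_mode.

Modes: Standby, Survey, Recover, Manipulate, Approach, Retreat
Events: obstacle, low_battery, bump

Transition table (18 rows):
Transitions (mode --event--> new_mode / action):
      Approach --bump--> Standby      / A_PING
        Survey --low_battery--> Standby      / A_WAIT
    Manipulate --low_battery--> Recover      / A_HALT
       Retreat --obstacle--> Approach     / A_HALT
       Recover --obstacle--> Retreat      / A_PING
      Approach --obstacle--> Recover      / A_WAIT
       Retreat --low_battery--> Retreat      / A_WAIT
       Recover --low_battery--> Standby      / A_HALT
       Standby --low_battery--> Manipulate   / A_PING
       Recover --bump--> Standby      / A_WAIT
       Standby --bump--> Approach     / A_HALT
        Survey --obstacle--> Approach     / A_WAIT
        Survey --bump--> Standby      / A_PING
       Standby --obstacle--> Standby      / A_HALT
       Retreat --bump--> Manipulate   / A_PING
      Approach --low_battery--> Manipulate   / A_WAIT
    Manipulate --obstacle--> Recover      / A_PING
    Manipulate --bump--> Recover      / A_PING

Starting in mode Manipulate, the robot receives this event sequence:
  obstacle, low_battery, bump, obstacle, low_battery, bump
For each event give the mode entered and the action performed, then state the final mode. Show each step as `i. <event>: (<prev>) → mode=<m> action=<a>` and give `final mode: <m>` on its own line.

final mode: Approach

1. obstacle: (Manipulate) → mode=Recover action=A_PING
2. low_battery: (Recover) → mode=Standby action=A_HALT
3. bump: (Standby) → mode=Approach action=A_HALT
4. obstacle: (Approach) → mode=Recover action=A_WAIT
5. low_battery: (Recover) → mode=Standby action=A_HALT
6. bump: (Standby) → mode=Approach action=A_HALT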